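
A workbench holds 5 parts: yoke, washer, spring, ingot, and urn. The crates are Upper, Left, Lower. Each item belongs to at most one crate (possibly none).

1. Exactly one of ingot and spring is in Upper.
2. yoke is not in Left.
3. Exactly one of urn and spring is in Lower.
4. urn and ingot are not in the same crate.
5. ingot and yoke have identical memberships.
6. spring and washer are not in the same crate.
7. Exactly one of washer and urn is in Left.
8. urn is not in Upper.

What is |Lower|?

1

From (2): yoke ∉ Left.
From (8): urn ∉ Upper.
(5): ingot matches yoke: ingot ∉ Left.
Suppose yoke ∈ Lower: no assignment then satisfies all the clues, so yoke ∉ Lower.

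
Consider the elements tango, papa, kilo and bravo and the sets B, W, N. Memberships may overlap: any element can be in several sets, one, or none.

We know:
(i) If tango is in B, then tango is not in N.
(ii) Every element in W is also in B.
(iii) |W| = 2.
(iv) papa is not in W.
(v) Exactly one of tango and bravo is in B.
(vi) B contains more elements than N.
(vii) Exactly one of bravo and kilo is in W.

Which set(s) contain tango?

tango: B, W

From (iv): papa ∉ W.
Suppose tango ∉ B: no assignment then satisfies all the clues, so tango ∈ B.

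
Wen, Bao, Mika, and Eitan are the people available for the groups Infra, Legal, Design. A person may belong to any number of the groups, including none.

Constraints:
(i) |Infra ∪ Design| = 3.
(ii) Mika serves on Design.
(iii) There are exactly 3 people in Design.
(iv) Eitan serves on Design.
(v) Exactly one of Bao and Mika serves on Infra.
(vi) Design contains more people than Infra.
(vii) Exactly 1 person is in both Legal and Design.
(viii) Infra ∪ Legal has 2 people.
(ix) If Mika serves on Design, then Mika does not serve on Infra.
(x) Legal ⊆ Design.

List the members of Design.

Design = {Bao, Eitan, Mika}

From (ii): Mika ∈ Design.
From (iv): Eitan ∈ Design.
(ix): Mika ∉ Infra.
(v) (exactly one): Bao ∈ Infra.
Suppose Wen ∈ Design: no assignment then satisfies all the clues, so Wen ∉ Design.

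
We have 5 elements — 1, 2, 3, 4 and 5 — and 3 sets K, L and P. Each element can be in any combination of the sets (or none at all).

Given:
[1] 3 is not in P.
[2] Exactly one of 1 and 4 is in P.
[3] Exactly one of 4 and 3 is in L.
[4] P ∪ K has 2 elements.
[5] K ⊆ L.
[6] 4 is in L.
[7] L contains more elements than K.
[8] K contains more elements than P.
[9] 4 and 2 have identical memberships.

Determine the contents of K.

K = {1, 5}

From (1): 3 ∉ P.
From (6): 4 ∈ L.
(3) (exactly one): 3 ∉ L.
(5) contrapositive: 3 ∉ K.
(9): 2 matches 4: 2 ∈ L.
Suppose 1 ∉ K: no assignment then satisfies all the clues, so 1 ∈ K.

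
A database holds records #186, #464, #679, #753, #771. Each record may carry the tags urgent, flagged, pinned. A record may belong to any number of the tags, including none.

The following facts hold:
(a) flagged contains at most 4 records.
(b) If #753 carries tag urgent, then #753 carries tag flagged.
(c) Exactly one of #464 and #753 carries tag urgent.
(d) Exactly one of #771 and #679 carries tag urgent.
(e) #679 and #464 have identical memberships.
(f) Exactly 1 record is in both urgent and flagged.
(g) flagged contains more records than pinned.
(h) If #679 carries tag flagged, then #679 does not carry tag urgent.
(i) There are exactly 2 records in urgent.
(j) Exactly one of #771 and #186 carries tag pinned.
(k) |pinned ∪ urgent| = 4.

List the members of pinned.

pinned = {#464, #679, #771}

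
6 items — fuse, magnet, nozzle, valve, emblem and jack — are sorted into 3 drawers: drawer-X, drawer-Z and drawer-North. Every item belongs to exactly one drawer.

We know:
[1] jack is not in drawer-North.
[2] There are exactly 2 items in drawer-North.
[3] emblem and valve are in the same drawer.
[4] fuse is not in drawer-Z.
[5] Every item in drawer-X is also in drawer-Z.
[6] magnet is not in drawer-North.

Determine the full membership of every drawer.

drawer-X = {}; drawer-Z = {emblem, jack, magnet, valve}; drawer-North = {fuse, nozzle}

From (1): jack ∉ drawer-North.
From (4): fuse ∉ drawer-Z.
From (6): magnet ∉ drawer-North.
(5) contrapositive: fuse ∉ drawer-X.
Only one drawer left: fuse ∈ drawer-North.
Suppose magnet ∈ drawer-X: no assignment then satisfies all the clues, so magnet ∉ drawer-X.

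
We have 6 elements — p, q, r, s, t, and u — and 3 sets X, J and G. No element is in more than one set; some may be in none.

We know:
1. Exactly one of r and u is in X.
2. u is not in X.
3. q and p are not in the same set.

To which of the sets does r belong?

From (2): u ∉ X.
(1) (exactly one): r ∈ X.

r: X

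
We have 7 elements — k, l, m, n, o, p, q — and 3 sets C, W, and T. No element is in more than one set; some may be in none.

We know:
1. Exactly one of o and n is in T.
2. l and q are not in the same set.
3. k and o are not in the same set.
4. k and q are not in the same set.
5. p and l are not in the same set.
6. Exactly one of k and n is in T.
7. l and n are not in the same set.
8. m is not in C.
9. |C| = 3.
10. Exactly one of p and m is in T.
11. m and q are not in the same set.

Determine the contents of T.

T = {m, n}

From (8): m ∉ C.
Suppose k ∈ T: no assignment then satisfies all the clues, so k ∉ T.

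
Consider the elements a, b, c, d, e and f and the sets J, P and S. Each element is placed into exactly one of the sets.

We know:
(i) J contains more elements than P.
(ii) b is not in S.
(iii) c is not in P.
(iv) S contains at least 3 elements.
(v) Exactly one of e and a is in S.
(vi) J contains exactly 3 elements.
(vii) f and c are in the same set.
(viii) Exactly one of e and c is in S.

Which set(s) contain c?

c: S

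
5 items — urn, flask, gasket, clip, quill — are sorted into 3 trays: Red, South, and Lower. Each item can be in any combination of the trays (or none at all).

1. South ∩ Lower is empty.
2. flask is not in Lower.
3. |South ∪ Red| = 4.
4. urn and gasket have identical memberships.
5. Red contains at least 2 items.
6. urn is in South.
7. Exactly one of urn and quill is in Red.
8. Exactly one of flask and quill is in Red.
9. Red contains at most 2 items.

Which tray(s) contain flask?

flask: none

From (2): flask ∉ Lower.
From (6): urn ∈ South.
(1) (disjoint): urn ∉ Lower.
(4): gasket matches urn: gasket ∈ South.
(4): gasket matches urn: gasket ∉ Lower.
Suppose flask ∈ Red: no assignment then satisfies all the clues, so flask ∉ Red.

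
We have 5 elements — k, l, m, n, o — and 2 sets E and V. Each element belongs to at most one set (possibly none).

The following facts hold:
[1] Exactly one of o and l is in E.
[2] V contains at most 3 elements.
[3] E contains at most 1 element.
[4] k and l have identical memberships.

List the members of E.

E = {o}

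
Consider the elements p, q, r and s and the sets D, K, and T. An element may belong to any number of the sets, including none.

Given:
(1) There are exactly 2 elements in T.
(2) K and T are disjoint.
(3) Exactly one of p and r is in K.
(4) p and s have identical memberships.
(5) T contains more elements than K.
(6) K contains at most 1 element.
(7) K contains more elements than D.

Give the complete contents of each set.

D = {}; K = {r}; T = {p, s}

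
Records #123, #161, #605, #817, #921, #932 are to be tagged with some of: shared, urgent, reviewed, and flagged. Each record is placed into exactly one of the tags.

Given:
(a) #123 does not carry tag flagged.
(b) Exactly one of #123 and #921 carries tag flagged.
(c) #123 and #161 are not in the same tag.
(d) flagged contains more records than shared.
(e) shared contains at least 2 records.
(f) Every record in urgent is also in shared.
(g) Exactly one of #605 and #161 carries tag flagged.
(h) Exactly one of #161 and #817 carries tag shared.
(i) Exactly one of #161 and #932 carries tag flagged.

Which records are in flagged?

flagged = {#605, #921, #932}

From (a): #123 ∉ flagged.
(b) (exactly one): #921 ∈ flagged.
Suppose #161 ∈ flagged: no assignment then satisfies all the clues, so #161 ∉ flagged.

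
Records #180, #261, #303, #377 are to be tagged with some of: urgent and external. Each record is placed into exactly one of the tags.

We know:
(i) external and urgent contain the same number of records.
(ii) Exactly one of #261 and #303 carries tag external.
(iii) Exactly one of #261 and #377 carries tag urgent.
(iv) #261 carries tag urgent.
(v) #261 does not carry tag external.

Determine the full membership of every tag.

From (iv): #261 ∈ urgent.
(ii) (exactly one): #303 ∈ external.
(iii) (exactly one): #377 ∉ urgent.
Only one tag left: #377 ∈ external.
Suppose #180 ∉ urgent: no assignment then satisfies all the clues, so #180 ∈ urgent.

urgent = {#180, #261}; external = {#303, #377}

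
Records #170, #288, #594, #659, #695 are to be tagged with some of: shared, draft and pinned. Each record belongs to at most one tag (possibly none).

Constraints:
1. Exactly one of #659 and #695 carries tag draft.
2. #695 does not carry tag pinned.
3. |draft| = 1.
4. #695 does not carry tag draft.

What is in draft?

draft = {#659}

From (2): #695 ∉ pinned.
From (4): #695 ∉ draft.
(1) (exactly one): #659 ∈ draft.
(3): draft already has 1, so the rest are out.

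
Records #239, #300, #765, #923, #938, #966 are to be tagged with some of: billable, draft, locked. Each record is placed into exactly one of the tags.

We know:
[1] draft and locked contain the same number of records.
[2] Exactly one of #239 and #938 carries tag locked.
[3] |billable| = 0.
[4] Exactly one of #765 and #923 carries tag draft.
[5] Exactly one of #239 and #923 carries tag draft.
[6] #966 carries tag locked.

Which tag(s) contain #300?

#300: draft

From (6): #966 ∈ locked.
(3): billable already has 0, so the rest are out.
Suppose #300 ∉ draft: no assignment then satisfies all the clues, so #300 ∈ draft.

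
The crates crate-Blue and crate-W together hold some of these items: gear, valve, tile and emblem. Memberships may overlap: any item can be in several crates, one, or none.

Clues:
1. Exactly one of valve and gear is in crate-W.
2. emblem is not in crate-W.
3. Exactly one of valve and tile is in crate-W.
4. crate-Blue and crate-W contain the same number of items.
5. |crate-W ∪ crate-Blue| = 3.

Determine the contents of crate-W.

crate-W = {gear, tile}

From (2): emblem ∉ crate-W.
Suppose gear ∉ crate-W: no assignment then satisfies all the clues, so gear ∈ crate-W.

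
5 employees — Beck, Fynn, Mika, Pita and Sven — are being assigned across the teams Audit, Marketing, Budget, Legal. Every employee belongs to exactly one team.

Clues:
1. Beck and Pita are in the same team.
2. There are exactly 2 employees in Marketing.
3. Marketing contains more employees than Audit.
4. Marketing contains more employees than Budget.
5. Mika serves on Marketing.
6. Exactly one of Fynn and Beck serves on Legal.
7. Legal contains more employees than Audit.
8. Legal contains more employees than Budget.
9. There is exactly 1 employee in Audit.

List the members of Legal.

Legal = {Beck, Pita}

From (5): Mika ∈ Marketing.
Suppose Beck ∉ Legal: no assignment then satisfies all the clues, so Beck ∈ Legal.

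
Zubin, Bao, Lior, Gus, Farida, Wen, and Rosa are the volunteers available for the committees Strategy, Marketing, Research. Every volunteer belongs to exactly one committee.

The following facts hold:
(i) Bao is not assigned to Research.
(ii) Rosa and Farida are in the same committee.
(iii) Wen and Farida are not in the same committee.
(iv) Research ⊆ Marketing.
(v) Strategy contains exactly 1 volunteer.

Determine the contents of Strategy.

Strategy = {Wen}

From (i): Bao ∉ Research.
Suppose Zubin ∈ Strategy: no assignment then satisfies all the clues, so Zubin ∉ Strategy.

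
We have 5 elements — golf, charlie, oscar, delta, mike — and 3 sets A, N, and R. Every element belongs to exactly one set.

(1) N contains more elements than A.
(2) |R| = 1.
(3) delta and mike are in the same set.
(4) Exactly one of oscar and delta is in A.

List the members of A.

A = {oscar}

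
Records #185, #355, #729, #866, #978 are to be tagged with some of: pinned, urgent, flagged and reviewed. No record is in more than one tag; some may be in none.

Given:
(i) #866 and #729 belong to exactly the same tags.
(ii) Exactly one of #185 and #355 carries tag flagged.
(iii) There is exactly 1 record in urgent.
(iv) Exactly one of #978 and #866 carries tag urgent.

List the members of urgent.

urgent = {#978}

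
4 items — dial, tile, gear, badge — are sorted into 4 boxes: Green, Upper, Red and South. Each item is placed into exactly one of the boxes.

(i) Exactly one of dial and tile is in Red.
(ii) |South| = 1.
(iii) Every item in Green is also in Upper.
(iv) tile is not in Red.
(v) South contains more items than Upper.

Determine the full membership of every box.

Green = {}; Upper = {}; Red = {badge, dial, gear}; South = {tile}

From (iv): tile ∉ Red.
(i) (exactly one): dial ∈ Red.
Suppose tile ∈ Green: no assignment then satisfies all the clues, so tile ∉ Green.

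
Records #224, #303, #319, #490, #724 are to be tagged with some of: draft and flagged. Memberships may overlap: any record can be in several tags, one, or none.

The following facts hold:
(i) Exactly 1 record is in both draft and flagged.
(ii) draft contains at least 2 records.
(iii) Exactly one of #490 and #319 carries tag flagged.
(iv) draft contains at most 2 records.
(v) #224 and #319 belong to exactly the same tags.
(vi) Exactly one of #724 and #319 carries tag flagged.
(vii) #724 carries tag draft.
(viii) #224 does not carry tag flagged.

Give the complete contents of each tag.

draft = {#303, #724}; flagged = {#490, #724}

From (vii): #724 ∈ draft.
From (viii): #224 ∉ flagged.
(v): #319 matches #224: #319 ∉ flagged.
(vi) (exactly one): #724 ∈ flagged.
(iii) (exactly one): #490 ∈ flagged.
Suppose #224 ∈ draft: no assignment then satisfies all the clues, so #224 ∉ draft.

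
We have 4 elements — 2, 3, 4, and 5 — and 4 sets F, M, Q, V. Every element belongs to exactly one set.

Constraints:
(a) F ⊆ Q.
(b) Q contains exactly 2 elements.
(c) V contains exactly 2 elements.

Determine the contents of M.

M = {}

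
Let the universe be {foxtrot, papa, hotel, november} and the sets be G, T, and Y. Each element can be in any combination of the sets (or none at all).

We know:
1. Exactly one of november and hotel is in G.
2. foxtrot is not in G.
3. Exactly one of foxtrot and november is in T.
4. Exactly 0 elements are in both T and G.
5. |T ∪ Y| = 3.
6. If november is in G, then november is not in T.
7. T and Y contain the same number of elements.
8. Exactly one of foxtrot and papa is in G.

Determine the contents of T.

T = {foxtrot, hotel}

From (2): foxtrot ∉ G.
(8) (exactly one): papa ∈ G.
Suppose foxtrot ∉ T: no assignment then satisfies all the clues, so foxtrot ∈ T.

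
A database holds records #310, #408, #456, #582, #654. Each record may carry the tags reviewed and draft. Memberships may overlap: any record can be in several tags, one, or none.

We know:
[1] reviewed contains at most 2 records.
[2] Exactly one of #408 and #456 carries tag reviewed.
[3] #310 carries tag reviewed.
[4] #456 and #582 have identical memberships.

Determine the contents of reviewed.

reviewed = {#310, #408}

From (3): #310 ∈ reviewed.
Suppose #408 ∉ reviewed: no assignment then satisfies all the clues, so #408 ∈ reviewed.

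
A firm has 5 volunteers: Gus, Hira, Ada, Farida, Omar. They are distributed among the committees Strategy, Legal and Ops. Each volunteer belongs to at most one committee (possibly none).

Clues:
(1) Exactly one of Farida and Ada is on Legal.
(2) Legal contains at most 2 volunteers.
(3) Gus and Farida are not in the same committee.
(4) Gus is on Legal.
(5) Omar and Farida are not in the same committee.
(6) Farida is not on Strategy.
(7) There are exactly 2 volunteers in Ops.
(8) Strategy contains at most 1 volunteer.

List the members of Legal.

From (4): Gus ∈ Legal.
From (6): Farida ∉ Strategy.
(3): Farida ∉ Legal.
(1) (exactly one): Ada ∈ Legal.
(2): Legal already has 2, so the rest are out.

Legal = {Ada, Gus}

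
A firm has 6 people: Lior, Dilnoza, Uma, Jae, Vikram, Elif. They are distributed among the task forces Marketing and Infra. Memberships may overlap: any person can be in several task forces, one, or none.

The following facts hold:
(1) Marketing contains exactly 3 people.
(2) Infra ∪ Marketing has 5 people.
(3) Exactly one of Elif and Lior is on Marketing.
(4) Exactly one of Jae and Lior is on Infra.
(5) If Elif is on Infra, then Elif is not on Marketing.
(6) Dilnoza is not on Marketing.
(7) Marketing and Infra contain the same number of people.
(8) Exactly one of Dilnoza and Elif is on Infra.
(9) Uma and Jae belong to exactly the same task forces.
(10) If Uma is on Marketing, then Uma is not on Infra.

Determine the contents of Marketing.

Marketing = {Jae, Lior, Uma}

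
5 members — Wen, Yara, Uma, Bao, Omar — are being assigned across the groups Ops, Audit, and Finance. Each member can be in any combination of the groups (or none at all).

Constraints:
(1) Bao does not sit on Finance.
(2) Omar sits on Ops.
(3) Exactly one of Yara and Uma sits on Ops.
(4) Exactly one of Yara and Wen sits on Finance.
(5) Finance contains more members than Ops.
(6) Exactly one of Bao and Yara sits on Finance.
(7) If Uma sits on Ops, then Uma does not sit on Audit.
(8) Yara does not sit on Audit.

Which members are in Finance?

Finance = {Omar, Uma, Yara}

From (1): Bao ∉ Finance.
From (2): Omar ∈ Ops.
From (8): Yara ∉ Audit.
(6) (exactly one): Yara ∈ Finance.
(4) (exactly one): Wen ∉ Finance.
Suppose Uma ∉ Finance: no assignment then satisfies all the clues, so Uma ∈ Finance.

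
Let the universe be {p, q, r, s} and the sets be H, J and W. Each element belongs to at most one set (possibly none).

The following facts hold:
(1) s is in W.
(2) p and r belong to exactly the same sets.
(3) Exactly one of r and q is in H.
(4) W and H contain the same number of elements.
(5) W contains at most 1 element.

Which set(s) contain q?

q: H

From (1): s ∈ W.
(5): W already has 1, so the rest are out.
Suppose q ∉ H: no assignment then satisfies all the clues, so q ∈ H.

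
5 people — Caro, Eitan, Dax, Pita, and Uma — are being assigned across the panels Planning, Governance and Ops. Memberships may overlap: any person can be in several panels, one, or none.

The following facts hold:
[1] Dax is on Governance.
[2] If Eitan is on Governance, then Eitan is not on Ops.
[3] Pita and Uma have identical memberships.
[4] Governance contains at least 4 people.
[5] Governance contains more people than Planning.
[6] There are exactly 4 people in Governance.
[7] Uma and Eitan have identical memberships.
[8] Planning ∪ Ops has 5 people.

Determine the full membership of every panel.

From (1): Dax ∈ Governance.
Suppose Caro ∈ Planning: no assignment then satisfies all the clues, so Caro ∉ Planning.

Planning = {Eitan, Pita, Uma}; Governance = {Dax, Eitan, Pita, Uma}; Ops = {Caro, Dax}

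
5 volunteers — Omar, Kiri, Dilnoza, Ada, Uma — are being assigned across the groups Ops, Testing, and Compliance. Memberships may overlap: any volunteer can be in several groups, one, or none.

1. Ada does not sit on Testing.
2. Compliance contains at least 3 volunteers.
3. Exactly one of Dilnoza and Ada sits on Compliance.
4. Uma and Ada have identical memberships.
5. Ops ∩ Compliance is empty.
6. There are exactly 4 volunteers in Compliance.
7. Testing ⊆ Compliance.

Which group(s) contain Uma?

Uma: Compliance

From (1): Ada ∉ Testing.
(4): Uma matches Ada: Uma ∉ Testing.
Suppose Uma ∈ Ops: no assignment then satisfies all the clues, so Uma ∉ Ops.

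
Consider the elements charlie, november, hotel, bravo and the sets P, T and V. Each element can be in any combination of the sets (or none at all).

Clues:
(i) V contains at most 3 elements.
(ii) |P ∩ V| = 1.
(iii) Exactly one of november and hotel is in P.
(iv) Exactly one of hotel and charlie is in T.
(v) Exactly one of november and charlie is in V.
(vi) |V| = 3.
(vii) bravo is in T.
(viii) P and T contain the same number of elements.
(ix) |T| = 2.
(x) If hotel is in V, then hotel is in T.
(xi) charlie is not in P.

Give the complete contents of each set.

From (vii): bravo ∈ T.
From (xi): charlie ∉ P.
Suppose charlie ∈ T: no assignment then satisfies all the clues, so charlie ∉ T.

P = {bravo, november}; T = {bravo, hotel}; V = {bravo, charlie, hotel}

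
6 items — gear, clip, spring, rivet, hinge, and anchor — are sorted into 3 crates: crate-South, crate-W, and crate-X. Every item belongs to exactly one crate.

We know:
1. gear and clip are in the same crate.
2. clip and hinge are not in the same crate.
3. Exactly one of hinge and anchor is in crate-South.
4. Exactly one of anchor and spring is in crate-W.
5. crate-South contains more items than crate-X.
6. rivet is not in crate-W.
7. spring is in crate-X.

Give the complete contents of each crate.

crate-South = {hinge, rivet}; crate-W = {anchor, clip, gear}; crate-X = {spring}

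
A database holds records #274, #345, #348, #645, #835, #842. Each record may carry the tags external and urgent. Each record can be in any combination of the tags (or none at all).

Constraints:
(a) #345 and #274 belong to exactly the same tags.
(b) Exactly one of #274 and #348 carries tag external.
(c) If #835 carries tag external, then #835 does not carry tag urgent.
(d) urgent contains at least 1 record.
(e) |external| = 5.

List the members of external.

external = {#274, #345, #645, #835, #842}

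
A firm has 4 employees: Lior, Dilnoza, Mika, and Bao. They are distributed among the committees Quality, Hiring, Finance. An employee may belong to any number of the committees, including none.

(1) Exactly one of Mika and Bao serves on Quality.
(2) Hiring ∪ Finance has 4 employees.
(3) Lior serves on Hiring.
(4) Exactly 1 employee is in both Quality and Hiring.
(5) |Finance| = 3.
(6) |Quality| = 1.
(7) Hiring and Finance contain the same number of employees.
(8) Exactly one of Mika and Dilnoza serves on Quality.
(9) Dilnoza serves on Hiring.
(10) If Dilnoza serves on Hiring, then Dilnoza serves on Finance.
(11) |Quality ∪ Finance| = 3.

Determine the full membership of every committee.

Quality = {Mika}; Hiring = {Dilnoza, Lior, Mika}; Finance = {Bao, Dilnoza, Mika}

From (3): Lior ∈ Hiring.
From (9): Dilnoza ∈ Hiring.
(10): Dilnoza ∈ Finance.
Suppose Lior ∈ Quality: no assignment then satisfies all the clues, so Lior ∉ Quality.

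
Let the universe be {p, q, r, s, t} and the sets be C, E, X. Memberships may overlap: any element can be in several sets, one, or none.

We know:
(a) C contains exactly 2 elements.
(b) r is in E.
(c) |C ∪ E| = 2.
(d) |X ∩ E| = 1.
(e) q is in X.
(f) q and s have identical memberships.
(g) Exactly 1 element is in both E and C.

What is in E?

E = {r}

From (b): r ∈ E.
From (e): q ∈ X.
(f): s matches q: s ∈ X.
Suppose p ∈ E: no assignment then satisfies all the clues, so p ∉ E.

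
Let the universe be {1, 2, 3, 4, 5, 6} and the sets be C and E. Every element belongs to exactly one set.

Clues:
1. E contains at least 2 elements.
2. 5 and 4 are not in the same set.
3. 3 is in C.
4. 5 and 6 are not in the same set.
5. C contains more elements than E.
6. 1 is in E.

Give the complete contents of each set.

C = {2, 3, 4, 6}; E = {1, 5}

From (3): 3 ∈ C.
From (6): 1 ∈ E.
Suppose 2 ∉ C: no assignment then satisfies all the clues, so 2 ∈ C.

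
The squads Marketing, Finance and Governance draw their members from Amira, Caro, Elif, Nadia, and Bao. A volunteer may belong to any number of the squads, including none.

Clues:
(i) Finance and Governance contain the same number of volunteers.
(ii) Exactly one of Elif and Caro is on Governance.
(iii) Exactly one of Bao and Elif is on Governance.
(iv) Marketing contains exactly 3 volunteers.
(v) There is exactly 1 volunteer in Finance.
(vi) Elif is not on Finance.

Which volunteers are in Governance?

Governance = {Elif}

From (vi): Elif ∉ Finance.
Suppose Amira ∈ Governance: no assignment then satisfies all the clues, so Amira ∉ Governance.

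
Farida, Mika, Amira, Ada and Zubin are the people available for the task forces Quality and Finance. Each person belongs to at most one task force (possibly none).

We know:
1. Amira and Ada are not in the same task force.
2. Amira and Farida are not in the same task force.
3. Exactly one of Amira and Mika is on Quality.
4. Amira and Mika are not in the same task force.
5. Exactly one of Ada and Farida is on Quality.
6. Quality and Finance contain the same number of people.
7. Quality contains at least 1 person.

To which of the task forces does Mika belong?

Mika: Quality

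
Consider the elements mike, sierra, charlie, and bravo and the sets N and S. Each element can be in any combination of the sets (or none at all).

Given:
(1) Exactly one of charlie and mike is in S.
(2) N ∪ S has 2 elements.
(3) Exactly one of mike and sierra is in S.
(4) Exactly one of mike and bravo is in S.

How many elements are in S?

1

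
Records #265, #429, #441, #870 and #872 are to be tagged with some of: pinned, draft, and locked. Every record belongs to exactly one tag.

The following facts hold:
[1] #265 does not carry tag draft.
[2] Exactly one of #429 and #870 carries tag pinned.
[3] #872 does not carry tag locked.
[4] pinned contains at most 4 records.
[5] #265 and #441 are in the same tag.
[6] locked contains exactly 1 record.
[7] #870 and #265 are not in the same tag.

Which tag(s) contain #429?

From (1): #265 ∉ draft.
From (3): #872 ∉ locked.
(5): #441 matches #265: #441 ∉ draft.
Suppose #429 ∉ pinned: no assignment then satisfies all the clues, so #429 ∈ pinned.

#429: pinned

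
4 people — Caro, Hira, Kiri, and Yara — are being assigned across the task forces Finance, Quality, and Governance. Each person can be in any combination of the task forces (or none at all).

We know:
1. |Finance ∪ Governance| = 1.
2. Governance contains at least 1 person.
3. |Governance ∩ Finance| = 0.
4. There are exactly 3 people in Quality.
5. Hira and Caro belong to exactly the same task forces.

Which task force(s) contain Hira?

Hira: Quality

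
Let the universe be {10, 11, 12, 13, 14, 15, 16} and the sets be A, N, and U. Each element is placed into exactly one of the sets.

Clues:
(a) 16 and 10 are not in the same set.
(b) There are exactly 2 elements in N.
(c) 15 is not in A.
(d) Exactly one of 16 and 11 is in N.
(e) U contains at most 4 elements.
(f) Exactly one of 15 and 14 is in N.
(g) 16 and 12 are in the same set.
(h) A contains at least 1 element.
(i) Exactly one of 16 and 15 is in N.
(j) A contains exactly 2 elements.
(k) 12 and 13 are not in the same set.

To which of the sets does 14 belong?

14: U

From (c): 15 ∉ A.
Suppose 14 ∈ A: no assignment then satisfies all the clues, so 14 ∉ A.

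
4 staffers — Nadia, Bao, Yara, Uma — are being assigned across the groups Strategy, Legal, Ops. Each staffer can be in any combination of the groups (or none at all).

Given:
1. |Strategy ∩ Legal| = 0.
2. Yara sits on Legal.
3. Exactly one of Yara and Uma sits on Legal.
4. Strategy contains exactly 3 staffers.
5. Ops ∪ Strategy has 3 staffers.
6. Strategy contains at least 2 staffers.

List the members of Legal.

Legal = {Yara}

From (2): Yara ∈ Legal.
(3) (exactly one): Uma ∉ Legal.
Suppose Nadia ∈ Legal: no assignment then satisfies all the clues, so Nadia ∉ Legal.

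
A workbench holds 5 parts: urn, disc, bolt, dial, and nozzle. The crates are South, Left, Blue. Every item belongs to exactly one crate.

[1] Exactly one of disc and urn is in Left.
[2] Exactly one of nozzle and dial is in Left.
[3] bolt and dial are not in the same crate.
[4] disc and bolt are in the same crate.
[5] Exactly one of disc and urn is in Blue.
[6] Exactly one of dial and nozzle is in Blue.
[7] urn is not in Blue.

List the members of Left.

From (7): urn ∉ Blue.
(5) (exactly one): disc ∈ Blue.
(1) (exactly one): urn ∈ Left.
(4): bolt matches disc: bolt ∉ South.
(4): bolt matches disc: bolt ∉ Left.
(4): bolt matches disc: bolt ∈ Blue.
(3): dial ∉ Blue.
(6) (exactly one): nozzle ∈ Blue.
(2) (exactly one): dial ∈ Left.

Left = {dial, urn}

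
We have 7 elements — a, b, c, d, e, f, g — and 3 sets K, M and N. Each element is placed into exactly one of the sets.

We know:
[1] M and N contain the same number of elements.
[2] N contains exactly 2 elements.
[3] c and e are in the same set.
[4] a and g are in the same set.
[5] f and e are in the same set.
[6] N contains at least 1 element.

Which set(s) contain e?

e: K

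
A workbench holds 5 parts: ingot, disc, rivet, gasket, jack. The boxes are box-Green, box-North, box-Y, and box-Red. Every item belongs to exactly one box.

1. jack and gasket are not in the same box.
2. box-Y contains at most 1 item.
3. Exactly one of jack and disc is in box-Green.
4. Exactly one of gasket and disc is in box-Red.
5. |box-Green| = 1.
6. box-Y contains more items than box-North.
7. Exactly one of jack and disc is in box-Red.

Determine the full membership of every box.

box-Green = {jack}; box-North = {}; box-Y = {gasket}; box-Red = {disc, ingot, rivet}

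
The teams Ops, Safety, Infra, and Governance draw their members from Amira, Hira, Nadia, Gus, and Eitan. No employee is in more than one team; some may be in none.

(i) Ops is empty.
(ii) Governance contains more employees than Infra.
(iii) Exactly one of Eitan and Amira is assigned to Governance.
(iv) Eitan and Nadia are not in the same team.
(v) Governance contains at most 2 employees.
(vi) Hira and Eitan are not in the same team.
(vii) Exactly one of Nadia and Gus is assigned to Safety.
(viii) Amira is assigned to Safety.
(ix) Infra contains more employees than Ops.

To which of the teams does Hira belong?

Hira: Infra

From (viii): Amira ∈ Safety.
(i): Ops already has 0, so the rest are out.
(iii) (exactly one): Eitan ∈ Governance.
(iv): Nadia ∉ Governance.
(vi): Hira ∉ Governance.
Suppose Hira ∈ Safety: no assignment then satisfies all the clues, so Hira ∉ Safety.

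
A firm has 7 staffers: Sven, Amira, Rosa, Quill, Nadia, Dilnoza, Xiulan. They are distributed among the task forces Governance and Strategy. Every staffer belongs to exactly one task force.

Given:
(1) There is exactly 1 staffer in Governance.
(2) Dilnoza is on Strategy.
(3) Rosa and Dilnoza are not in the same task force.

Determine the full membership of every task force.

Governance = {Rosa}; Strategy = {Amira, Dilnoza, Nadia, Quill, Sven, Xiulan}

From (2): Dilnoza ∈ Strategy.
(3): Rosa ∉ Strategy.
Only one task force left: Rosa ∈ Governance.
(1): Governance already has 1, so the rest are out.
Only one task force left: Sven ∈ Strategy.
Only one task force left: Amira ∈ Strategy.
Only one task force left: Quill ∈ Strategy.
Only one task force left: Nadia ∈ Strategy.
Only one task force left: Xiulan ∈ Strategy.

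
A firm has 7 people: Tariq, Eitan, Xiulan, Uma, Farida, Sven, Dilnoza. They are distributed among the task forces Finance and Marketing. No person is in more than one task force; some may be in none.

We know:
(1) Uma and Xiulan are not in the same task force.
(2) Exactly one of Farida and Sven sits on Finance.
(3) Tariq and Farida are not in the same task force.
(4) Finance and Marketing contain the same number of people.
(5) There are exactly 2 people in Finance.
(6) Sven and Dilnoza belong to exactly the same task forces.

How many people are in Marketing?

2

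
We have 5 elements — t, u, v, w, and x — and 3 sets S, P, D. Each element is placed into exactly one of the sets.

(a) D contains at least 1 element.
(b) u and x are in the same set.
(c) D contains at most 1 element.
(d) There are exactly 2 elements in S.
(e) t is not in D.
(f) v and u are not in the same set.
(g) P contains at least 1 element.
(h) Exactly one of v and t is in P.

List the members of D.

D = {v}

From (e): t ∉ D.
Suppose u ∈ D: no assignment then satisfies all the clues, so u ∉ D.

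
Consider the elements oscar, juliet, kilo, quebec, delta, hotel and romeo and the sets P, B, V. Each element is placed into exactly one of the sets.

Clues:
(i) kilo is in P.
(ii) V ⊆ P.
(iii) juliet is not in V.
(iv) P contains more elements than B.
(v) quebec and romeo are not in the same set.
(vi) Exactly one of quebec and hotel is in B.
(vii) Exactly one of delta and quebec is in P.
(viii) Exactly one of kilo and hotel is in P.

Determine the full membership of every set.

P = {juliet, kilo, oscar, quebec}; B = {delta, hotel, romeo}; V = {}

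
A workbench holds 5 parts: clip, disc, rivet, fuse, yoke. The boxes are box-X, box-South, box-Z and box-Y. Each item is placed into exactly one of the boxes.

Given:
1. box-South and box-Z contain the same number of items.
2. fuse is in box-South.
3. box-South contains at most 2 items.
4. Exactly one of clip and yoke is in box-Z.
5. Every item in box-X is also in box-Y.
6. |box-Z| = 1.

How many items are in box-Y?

3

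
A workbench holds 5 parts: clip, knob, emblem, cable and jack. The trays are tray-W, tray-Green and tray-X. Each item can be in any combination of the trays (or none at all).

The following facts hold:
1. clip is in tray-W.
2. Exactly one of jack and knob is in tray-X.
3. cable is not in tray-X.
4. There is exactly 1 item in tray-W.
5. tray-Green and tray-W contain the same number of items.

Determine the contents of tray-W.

tray-W = {clip}

From (1): clip ∈ tray-W.
From (3): cable ∉ tray-X.
(4): tray-W already has 1, so the rest are out.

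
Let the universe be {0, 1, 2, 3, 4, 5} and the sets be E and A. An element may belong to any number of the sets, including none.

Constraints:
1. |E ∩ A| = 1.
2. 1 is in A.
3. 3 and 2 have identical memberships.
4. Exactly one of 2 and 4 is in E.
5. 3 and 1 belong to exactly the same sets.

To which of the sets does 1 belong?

From (2): 1 ∈ A.
(5): 3 matches 1: 3 ∈ A.
(3): 2 matches 3: 2 ∈ A.
Suppose 1 ∈ E: no assignment then satisfies all the clues, so 1 ∉ E.

1: A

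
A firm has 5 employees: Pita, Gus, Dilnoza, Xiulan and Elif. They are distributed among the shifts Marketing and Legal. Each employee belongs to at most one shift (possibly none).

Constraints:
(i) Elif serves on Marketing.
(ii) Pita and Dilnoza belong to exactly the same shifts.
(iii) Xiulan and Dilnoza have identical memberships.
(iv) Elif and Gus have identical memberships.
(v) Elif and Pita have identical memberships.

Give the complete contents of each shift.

From (i): Elif ∈ Marketing.
(iv): Gus matches Elif: Gus ∈ Marketing.
(v): Pita matches Elif: Pita ∈ Marketing.
(ii): Dilnoza matches Pita: Dilnoza ∈ Marketing.
(iii): Xiulan matches Dilnoza: Xiulan ∈ Marketing.

Marketing = {Dilnoza, Elif, Gus, Pita, Xiulan}; Legal = {}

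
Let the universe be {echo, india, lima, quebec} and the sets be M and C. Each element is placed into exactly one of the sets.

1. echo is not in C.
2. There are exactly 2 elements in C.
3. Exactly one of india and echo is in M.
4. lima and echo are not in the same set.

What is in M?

M = {echo, quebec}

From (1): echo ∉ C.
Only one set left: echo ∈ M.
(3) (exactly one): india ∉ M.
(4): lima ∉ M.
Only one set left: india ∈ C.
Only one set left: lima ∈ C.
(2): C already has 2, so the rest are out.
Only one set left: quebec ∈ M.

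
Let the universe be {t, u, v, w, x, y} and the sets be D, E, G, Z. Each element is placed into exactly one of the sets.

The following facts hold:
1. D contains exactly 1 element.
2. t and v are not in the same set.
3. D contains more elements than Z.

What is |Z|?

0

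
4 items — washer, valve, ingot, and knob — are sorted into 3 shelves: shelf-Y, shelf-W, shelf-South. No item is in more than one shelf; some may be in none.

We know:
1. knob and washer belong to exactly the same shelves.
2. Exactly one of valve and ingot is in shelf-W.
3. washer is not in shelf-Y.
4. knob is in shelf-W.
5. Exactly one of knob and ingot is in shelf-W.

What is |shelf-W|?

From (3): washer ∉ shelf-Y.
From (4): knob ∈ shelf-W.
(1): washer matches knob: washer ∈ shelf-W.
(5) (exactly one): ingot ∉ shelf-W.
(2) (exactly one): valve ∈ shelf-W.

3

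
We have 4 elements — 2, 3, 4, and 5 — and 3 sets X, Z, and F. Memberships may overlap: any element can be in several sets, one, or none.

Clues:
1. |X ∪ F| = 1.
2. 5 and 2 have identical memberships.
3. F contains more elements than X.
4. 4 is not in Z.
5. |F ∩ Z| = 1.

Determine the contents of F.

F = {3}

From (4): 4 ∉ Z.
Suppose 2 ∈ F: no assignment then satisfies all the clues, so 2 ∉ F.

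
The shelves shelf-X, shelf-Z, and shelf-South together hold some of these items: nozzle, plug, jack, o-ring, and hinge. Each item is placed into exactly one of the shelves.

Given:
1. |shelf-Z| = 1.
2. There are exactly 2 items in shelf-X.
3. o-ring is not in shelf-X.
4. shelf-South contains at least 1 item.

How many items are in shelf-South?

2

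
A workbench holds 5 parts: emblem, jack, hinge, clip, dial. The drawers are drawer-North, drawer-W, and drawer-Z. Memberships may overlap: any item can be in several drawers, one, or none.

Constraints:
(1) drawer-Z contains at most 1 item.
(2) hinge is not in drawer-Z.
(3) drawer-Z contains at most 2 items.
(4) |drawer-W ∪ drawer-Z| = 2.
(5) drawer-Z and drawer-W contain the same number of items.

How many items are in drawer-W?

1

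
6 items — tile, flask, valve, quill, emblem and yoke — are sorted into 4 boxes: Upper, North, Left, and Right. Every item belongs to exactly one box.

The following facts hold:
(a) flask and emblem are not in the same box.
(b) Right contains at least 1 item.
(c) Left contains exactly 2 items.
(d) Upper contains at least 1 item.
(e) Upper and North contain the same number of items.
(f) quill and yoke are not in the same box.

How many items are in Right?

2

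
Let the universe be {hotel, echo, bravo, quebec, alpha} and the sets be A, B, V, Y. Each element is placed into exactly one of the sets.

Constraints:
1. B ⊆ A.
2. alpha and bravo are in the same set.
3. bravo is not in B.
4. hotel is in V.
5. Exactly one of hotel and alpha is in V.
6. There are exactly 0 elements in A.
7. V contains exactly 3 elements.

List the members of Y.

Y = {alpha, bravo}

From (3): bravo ∉ B.
From (4): hotel ∈ V.
(2): alpha matches bravo: alpha ∉ B.
(5) (exactly one): alpha ∉ V.
(6): A already has 0, so the rest are out.
Only one set left: alpha ∈ Y.
(1) contrapositive: echo ∉ B.
(1) contrapositive: quebec ∉ B.
(2): bravo matches alpha: bravo ∉ V.
(2): bravo matches alpha: bravo ∈ Y.
(7): only 3 candidates remain for V, so all are in.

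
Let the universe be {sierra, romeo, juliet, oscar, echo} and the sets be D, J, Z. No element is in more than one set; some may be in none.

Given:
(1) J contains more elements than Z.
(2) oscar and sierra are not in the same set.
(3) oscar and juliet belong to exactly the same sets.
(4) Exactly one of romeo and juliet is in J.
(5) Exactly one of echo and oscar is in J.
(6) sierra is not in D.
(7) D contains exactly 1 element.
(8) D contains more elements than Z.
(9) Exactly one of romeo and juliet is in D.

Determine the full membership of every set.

D = {romeo}; J = {juliet, oscar}; Z = {}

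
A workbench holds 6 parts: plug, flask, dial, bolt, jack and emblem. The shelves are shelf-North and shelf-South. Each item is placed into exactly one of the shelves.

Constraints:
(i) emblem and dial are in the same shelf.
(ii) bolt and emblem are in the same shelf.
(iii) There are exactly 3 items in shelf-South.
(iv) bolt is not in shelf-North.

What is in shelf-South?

From (iv): bolt ∉ shelf-North.
(ii): emblem matches bolt: emblem ∉ shelf-North.
Only one shelf left: bolt ∈ shelf-South.
Only one shelf left: emblem ∈ shelf-South.
(i): dial matches emblem: dial ∉ shelf-North.
(i): dial matches emblem: dial ∈ shelf-South.
(iii): shelf-South already has 3, so the rest are out.
Only one shelf left: plug ∈ shelf-North.
Only one shelf left: flask ∈ shelf-North.
Only one shelf left: jack ∈ shelf-North.

shelf-South = {bolt, dial, emblem}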